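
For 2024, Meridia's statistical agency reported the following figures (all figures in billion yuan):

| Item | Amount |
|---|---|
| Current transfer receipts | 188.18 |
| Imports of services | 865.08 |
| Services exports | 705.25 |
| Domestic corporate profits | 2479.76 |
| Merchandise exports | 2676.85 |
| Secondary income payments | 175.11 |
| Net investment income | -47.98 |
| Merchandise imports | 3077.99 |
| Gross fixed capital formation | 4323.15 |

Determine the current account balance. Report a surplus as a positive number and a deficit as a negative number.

Goods balance = 2676.85 - 3077.99 = -401.14
Services balance = 705.25 - 865.08 = -159.83
Trade balance (goods + services) = -401.14 + (-159.83) = -560.97
Net primary income = -47.98
Net secondary income = 188.18 - 175.11 = 13.07
Current account = -560.97 + (-47.98) + 13.07 = -595.88

-595.88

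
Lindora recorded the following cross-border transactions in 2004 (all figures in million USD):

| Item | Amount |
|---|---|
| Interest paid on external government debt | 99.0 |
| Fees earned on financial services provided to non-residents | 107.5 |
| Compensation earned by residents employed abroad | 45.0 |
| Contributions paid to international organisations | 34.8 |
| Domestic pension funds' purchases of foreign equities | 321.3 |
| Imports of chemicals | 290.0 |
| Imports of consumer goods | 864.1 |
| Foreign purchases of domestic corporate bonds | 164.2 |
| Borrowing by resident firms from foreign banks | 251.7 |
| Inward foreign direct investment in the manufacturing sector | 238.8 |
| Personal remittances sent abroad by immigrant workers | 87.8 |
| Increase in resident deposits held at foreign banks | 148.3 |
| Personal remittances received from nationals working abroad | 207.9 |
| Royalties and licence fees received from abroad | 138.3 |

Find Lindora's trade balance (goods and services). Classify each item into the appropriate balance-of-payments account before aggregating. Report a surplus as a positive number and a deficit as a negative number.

Goods: -290.0 - 864.1 = -1154.1
Services: 107.5 + 138.3 = 245.8
Trade balance = -1154.1 + 245.8 = -908.3
(Excluded from the trade balance — primary income: interest paid on external government debt 99.0, compensation earned by residents employed abroad 45.0; secondary income: contributions paid to international organisations 34.8, personal remittances sent abroad by immigrant workers 87.8, personal remittances received from nationals working abroad 207.9; financial account: domestic pension funds' purchases of foreign equities 321.3, foreign purchases of domestic corporate bonds 164.2, borrowing by resident firms from foreign banks 251.7, inward foreign direct investment in the manufacturing sector 238.8, increase in resident deposits held at foreign banks 148.3.)

-908.3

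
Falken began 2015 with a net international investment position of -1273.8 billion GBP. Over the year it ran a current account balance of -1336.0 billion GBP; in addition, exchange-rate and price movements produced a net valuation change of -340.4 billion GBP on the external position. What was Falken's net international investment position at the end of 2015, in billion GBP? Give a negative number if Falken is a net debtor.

-2950.2

Change in NIIP = current account + net valuation change = -1336.0 + (-340.4) = -1676.4
End-of-year NIIP = -1273.8 + (-1676.4) = -2950.2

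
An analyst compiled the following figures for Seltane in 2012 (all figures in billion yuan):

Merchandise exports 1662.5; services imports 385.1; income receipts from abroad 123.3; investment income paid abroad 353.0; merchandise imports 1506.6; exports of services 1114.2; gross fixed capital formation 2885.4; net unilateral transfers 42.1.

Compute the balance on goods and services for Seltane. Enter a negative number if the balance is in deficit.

Goods balance = 1662.5 - 1506.6 = 155.9
Services balance = 1114.2 - 385.1 = 729.1
Trade balance (goods + services) = 155.9 + 729.1 = 885.0

885.0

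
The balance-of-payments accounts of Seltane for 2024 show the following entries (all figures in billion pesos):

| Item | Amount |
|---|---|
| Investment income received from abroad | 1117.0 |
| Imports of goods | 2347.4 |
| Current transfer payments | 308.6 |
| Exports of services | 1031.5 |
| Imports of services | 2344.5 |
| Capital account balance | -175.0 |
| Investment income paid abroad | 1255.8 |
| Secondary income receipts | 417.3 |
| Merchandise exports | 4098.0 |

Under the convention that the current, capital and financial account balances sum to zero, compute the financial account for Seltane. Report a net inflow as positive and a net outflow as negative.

Goods balance = 4098.0 - 2347.4 = 1750.6
Services balance = 1031.5 - 2344.5 = -1313.0
Trade balance (goods + services) = 1750.6 + (-1313.0) = 437.6
Net primary income = 1117.0 - 1255.8 = -138.8
Net secondary income = 417.3 - 308.6 = 108.7
Current account = 437.6 + (-138.8) + 108.7 = 407.5
Financial account = -(407.5 + (-175.0)) = -232.5

-232.5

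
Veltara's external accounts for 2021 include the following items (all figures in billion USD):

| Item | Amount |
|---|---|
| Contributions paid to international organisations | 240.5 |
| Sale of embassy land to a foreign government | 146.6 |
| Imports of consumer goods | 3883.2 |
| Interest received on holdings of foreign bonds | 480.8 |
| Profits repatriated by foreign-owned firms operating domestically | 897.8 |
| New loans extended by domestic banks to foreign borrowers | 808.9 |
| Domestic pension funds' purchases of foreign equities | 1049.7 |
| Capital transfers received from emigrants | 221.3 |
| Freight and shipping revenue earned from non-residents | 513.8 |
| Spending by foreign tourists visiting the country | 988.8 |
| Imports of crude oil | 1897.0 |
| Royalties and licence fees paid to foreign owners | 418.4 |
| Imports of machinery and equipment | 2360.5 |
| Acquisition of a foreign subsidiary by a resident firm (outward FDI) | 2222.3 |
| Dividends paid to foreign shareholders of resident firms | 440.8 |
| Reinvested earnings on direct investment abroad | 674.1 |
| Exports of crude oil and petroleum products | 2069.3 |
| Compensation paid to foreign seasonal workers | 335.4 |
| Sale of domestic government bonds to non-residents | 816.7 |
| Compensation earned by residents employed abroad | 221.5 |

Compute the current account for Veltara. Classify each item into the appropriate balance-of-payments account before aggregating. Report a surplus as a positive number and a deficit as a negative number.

-5525.3

Goods: 2069.3 - 3883.2 - 1897.0 - 2360.5 = -6071.4
Services: -418.4 + 513.8 + 988.8 = 1084.2
Primary income: -335.4 + 221.5 - 897.8 - 440.8 + 674.1 + 480.8 = -297.6
Secondary income: -240.5
Current account = (-6071.4) + 1084.2 + (-297.6) + (-240.5) = -5525.3
(Excluded from the current account — capital account: sale of embassy land to a foreign government 146.6, capital transfers received from emigrants 221.3; financial account: new loans extended by domestic banks to foreign borrowers 808.9, domestic pension funds' purchases of foreign equities 1049.7, acquisition of a foreign subsidiary by a resident firm (outward FDI) 2222.3, sale of domestic government bonds to non-residents 816.7.)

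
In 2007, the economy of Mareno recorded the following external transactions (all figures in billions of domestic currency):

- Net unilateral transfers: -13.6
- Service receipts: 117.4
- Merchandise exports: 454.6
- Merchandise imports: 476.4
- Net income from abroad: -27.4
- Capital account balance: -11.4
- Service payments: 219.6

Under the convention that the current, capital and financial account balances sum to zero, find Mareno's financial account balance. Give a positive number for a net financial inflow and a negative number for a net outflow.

Goods balance = 454.6 - 476.4 = -21.8
Services balance = 117.4 - 219.6 = -102.2
Trade balance (goods + services) = -21.8 + (-102.2) = -124.0
Net primary income = -27.4
Net secondary income = -13.6
Current account = -124.0 + (-27.4) + (-13.6) = -165.0
Financial account = -(-165.0 + (-11.4)) = 176.4

176.4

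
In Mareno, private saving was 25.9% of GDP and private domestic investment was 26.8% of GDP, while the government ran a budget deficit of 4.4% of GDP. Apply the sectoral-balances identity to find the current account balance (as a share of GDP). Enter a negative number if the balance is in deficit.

By the sectoral-balances identity, CA = (S_private - I) + (T - G).
Private balance = 25.9 - 26.8 = -0.9
Government balance (T - G) = -4.4
CA = -0.9 + (-4.4) = -5.3

-5.3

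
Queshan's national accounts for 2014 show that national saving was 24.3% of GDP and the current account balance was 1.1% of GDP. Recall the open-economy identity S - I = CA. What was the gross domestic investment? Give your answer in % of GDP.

23.2

S - I = CA (net lending to the rest of the world).
I = S - CA = 24.3 - 1.1 = 23.2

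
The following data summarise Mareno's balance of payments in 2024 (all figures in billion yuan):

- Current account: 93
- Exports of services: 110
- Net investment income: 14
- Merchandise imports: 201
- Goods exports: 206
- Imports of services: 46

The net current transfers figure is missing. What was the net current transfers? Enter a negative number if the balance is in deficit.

Current account = goods balance + services balance + net primary income + net secondary income
Sum of the known components = 83
Net current transfers = CA - (known components) = 93 - 83 = 10

10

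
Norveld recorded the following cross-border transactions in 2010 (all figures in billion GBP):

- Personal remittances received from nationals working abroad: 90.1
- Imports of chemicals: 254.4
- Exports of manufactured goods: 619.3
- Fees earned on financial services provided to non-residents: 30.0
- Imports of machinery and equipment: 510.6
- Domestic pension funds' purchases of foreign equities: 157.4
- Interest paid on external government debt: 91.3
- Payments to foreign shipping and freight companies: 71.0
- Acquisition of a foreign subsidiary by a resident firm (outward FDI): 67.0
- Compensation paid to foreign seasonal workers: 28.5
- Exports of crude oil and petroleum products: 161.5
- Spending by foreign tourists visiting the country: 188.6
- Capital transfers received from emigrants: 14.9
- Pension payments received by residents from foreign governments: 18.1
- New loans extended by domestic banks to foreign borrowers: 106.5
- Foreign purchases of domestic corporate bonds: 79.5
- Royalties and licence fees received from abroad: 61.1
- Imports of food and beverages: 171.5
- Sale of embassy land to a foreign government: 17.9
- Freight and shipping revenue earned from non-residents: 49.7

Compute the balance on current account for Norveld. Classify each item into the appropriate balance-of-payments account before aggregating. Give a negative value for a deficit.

91.1

Goods: 619.3 - 510.6 - 171.5 + 161.5 - 254.4 = -155.7
Services: 188.6 - 71.0 + 30.0 + 61.1 + 49.7 = 258.4
Primary income: -91.3 - 28.5 = -119.8
Secondary income: 90.1 + 18.1 = 108.2
Current account = (-155.7) + 258.4 + (-119.8) + 108.2 = 91.1
(Excluded from the current account — financial account: domestic pension funds' purchases of foreign equities 157.4, acquisition of a foreign subsidiary by a resident firm (outward FDI) 67.0, new loans extended by domestic banks to foreign borrowers 106.5, foreign purchases of domestic corporate bonds 79.5; capital account: capital transfers received from emigrants 14.9, sale of embassy land to a foreign government 17.9.)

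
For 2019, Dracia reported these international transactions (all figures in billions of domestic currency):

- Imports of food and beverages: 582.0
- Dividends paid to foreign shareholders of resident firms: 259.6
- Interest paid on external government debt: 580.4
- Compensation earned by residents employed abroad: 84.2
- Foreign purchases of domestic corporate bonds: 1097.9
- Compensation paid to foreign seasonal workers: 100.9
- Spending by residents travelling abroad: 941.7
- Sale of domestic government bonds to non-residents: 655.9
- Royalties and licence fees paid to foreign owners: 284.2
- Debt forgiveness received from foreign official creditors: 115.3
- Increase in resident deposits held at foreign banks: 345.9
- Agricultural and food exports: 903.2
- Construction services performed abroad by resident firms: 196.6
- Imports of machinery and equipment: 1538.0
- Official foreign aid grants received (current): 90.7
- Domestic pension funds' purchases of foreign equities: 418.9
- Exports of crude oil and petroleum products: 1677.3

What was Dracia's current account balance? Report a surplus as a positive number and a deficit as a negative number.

Goods: -582.0 + 1677.3 - 1538.0 + 903.2 = 460.5
Services: -284.2 + 196.6 - 941.7 = -1029.3
Primary income: -259.6 - 100.9 + 84.2 - 580.4 = -856.7
Secondary income: 90.7
Current account = 460.5 + (-1029.3) + (-856.7) + 90.7 = -1334.8
(Excluded from the current account — financial account: foreign purchases of domestic corporate bonds 1097.9, sale of domestic government bonds to non-residents 655.9, increase in resident deposits held at foreign banks 345.9, domestic pension funds' purchases of foreign equities 418.9; capital account: debt forgiveness received from foreign official creditors 115.3.)

-1334.8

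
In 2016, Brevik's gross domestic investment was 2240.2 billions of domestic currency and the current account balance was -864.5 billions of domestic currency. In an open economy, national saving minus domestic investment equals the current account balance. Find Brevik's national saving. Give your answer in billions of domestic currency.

S - I = CA (net lending to the rest of the world).
S = I + CA = 2240.2 + (-864.5) = 1375.7

1375.7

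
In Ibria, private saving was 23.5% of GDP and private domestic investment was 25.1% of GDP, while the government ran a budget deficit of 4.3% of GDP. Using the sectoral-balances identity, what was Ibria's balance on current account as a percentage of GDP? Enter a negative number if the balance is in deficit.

-5.9

By the sectoral-balances identity, CA = (S_private - I) + (T - G).
Private balance = 23.5 - 25.1 = -1.6
Government balance (T - G) = -4.3
CA = -1.6 + (-4.3) = -5.9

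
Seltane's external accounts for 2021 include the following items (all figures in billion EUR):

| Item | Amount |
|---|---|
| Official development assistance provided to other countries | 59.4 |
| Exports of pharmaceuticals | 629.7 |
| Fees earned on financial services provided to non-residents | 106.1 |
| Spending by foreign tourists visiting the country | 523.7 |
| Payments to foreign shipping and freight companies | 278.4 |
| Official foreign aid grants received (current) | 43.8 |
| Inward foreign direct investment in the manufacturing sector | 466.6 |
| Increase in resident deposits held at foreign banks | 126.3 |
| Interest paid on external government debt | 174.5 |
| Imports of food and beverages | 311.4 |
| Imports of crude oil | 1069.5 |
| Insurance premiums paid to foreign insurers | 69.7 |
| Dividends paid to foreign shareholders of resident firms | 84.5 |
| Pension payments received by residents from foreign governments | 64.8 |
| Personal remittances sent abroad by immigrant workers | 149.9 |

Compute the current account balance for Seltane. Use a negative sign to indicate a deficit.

-829.2

Goods: -1069.5 + 629.7 - 311.4 = -751.2
Services: -278.4 + 523.7 - 69.7 + 106.1 = 281.7
Primary income: -84.5 - 174.5 = -259.0
Secondary income: 64.8 - 149.9 - 59.4 + 43.8 = -100.7
Current account = (-751.2) + 281.7 + (-259.0) + (-100.7) = -829.2
(Excluded from the current account — financial account: inward foreign direct investment in the manufacturing sector 466.6, increase in resident deposits held at foreign banks 126.3.)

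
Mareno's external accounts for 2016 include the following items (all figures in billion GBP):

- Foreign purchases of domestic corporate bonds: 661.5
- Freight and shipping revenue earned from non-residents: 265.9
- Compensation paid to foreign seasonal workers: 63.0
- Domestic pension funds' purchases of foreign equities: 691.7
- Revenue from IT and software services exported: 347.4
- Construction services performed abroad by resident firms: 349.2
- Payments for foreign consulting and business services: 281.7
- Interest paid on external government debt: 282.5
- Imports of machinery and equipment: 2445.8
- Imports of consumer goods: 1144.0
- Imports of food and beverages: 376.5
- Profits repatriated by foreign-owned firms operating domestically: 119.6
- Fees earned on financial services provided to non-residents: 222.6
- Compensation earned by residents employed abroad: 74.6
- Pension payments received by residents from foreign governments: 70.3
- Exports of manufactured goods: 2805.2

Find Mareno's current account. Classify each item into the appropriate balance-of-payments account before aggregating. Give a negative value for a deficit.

Goods: 2805.2 - 1144.0 - 376.5 - 2445.8 = -1161.1
Services: 347.4 + 265.9 + 222.6 + 349.2 - 281.7 = 903.4
Primary income: -119.6 - 282.5 + 74.6 - 63.0 = -390.5
Secondary income: 70.3
Current account = (-1161.1) + 903.4 + (-390.5) + 70.3 = -577.9
(Excluded from the current account — financial account: foreign purchases of domestic corporate bonds 661.5, domestic pension funds' purchases of foreign equities 691.7.)

-577.9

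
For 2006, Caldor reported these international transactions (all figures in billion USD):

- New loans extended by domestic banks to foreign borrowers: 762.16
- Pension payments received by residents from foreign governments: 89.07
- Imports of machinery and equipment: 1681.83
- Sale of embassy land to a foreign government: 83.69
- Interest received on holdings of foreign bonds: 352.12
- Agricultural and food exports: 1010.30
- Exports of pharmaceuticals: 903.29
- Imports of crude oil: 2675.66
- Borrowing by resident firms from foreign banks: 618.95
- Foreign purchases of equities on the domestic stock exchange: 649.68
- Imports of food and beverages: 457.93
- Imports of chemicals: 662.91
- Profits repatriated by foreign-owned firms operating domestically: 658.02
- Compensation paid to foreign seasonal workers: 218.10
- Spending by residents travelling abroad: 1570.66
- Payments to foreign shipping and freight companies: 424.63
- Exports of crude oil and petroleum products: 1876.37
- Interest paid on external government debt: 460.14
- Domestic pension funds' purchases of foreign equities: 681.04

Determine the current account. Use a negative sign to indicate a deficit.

Goods: 903.29 - 1681.83 - 457.93 + 1010.30 - 662.91 + 1876.37 - 2675.66 = -1688.37
Services: -424.63 - 1570.66 = -1995.29
Primary income: -218.10 - 658.02 - 460.14 + 352.12 = -984.14
Secondary income: 89.07
Current account = (-1688.37) + (-1995.29) + (-984.14) + 89.07 = -4578.73
(Excluded from the current account — financial account: new loans extended by domestic banks to foreign borrowers 762.16, borrowing by resident firms from foreign banks 618.95, foreign purchases of equities on the domestic stock exchange 649.68, domestic pension funds' purchases of foreign equities 681.04; capital account: sale of embassy land to a foreign government 83.69.)

-4578.73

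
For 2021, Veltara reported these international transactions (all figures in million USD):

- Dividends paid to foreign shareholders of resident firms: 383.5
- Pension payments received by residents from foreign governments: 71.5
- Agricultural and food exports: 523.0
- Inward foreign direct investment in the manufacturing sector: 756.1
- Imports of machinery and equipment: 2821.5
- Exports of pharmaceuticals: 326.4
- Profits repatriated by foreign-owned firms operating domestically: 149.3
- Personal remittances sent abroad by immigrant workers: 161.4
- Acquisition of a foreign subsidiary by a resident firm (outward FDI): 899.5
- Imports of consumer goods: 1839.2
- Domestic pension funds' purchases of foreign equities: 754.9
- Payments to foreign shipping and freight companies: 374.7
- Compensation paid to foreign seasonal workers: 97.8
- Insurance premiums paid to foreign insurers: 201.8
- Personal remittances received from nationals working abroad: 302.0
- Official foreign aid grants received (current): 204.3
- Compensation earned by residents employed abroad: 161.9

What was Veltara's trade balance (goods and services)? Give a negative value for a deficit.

-4387.8

Goods: -1839.2 + 326.4 + 523.0 - 2821.5 = -3811.3
Services: -201.8 - 374.7 = -576.5
Trade balance = -3811.3 + (-576.5) = -4387.8
(Excluded from the trade balance — primary income: dividends paid to foreign shareholders of resident firms 383.5, profits repatriated by foreign-owned firms operating domestically 149.3, compensation paid to foreign seasonal workers 97.8, compensation earned by residents employed abroad 161.9; secondary income: pension payments received by residents from foreign governments 71.5, personal remittances sent abroad by immigrant workers 161.4, personal remittances received from nationals working abroad 302.0, official foreign aid grants received (current) 204.3; financial account: inward foreign direct investment in the manufacturing sector 756.1, acquisition of a foreign subsidiary by a resident firm (outward FDI) 899.5, domestic pension funds' purchases of foreign equities 754.9.)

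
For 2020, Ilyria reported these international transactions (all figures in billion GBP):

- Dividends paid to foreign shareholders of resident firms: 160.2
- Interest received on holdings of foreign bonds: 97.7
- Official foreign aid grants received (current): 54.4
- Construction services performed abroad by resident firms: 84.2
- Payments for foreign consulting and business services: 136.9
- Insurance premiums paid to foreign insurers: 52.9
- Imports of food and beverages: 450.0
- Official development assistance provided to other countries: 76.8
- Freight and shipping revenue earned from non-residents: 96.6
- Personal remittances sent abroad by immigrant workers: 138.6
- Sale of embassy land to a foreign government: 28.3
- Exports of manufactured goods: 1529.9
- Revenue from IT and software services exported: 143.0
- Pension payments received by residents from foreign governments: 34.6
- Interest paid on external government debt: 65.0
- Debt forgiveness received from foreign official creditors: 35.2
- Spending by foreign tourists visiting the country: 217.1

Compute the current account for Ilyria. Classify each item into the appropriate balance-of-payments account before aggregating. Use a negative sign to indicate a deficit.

Goods: -450.0 + 1529.9 = 1079.9
Services: 143.0 - 52.9 + 84.2 + 217.1 + 96.6 - 136.9 = 351.1
Primary income: 97.7 - 160.2 - 65.0 = -127.5
Secondary income: 54.4 + 34.6 - 76.8 - 138.6 = -126.4
Current account = 1079.9 + 351.1 + (-127.5) + (-126.4) = 1177.1
(Excluded from the current account — capital account: sale of embassy land to a foreign government 28.3, debt forgiveness received from foreign official creditors 35.2.)

1177.1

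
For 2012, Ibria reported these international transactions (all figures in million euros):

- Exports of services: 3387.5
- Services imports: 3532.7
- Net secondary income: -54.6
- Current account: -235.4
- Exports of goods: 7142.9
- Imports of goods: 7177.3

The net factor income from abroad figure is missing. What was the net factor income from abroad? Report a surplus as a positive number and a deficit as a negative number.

Current account = goods balance + services balance + net primary income + net secondary income
Sum of the known components = -234.2
Net factor income from abroad = CA - (known components) = -235.4 - (-234.2) = -1.2

-1.2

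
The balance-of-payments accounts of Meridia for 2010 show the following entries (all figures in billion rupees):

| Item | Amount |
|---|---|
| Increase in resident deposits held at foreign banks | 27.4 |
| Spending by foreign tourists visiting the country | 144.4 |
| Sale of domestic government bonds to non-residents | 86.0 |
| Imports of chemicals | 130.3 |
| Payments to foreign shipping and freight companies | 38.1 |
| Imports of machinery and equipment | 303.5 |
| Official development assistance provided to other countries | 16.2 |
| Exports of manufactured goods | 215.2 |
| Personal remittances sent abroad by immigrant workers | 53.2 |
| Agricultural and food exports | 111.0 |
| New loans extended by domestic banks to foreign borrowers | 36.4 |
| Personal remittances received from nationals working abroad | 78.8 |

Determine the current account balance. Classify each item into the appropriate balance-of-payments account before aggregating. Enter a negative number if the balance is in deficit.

Goods: -130.3 - 303.5 + 215.2 + 111.0 = -107.6
Services: 144.4 - 38.1 = 106.3
Secondary income: 78.8 - 53.2 - 16.2 = 9.4
Current account = (-107.6) + 106.3 + 9.4 = 8.1
(Excluded from the current account — financial account: increase in resident deposits held at foreign banks 27.4, sale of domestic government bonds to non-residents 86.0, new loans extended by domestic banks to foreign borrowers 36.4.)

8.1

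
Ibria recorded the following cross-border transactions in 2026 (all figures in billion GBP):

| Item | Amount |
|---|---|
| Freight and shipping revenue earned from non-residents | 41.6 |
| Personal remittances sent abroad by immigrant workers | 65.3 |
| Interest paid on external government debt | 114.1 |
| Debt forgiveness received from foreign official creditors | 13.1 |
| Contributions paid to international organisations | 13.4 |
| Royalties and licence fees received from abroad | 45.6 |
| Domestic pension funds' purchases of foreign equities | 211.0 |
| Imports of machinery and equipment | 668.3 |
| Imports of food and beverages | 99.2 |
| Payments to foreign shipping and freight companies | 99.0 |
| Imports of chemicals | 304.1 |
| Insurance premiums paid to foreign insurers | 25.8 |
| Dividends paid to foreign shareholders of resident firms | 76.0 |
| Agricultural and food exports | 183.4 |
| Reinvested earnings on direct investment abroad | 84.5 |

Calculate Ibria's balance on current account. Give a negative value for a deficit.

Goods: 183.4 - 304.1 - 668.3 - 99.2 = -888.2
Services: 45.6 - 25.8 - 99.0 + 41.6 = -37.6
Primary income: 84.5 - 76.0 - 114.1 = -105.6
Secondary income: -65.3 - 13.4 = -78.7
Current account = (-888.2) + (-37.6) + (-105.6) + (-78.7) = -1110.1
(Excluded from the current account — capital account: debt forgiveness received from foreign official creditors 13.1; financial account: domestic pension funds' purchases of foreign equities 211.0.)

-1110.1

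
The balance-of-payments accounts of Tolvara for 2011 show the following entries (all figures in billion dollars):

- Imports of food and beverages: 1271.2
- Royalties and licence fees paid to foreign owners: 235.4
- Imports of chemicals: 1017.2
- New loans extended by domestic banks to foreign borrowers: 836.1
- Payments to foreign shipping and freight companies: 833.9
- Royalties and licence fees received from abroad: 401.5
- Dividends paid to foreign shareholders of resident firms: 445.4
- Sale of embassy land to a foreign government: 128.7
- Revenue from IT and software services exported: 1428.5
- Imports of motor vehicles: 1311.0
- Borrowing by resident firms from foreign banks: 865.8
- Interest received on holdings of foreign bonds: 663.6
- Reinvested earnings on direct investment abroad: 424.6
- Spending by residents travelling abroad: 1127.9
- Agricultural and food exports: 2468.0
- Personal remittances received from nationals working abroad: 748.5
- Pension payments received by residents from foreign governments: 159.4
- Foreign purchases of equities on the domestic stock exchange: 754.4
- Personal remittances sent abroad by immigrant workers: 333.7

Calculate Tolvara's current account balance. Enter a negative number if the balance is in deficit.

Goods: -1311.0 - 1271.2 - 1017.2 + 2468.0 = -1131.4
Services: 1428.5 - 1127.9 + 401.5 - 833.9 - 235.4 = -367.2
Primary income: 424.6 - 445.4 + 663.6 = 642.8
Secondary income: 748.5 - 333.7 + 159.4 = 574.2
Current account = (-1131.4) + (-367.2) + 642.8 + 574.2 = -281.6
(Excluded from the current account — financial account: new loans extended by domestic banks to foreign borrowers 836.1, borrowing by resident firms from foreign banks 865.8, foreign purchases of equities on the domestic stock exchange 754.4; capital account: sale of embassy land to a foreign government 128.7.)

-281.6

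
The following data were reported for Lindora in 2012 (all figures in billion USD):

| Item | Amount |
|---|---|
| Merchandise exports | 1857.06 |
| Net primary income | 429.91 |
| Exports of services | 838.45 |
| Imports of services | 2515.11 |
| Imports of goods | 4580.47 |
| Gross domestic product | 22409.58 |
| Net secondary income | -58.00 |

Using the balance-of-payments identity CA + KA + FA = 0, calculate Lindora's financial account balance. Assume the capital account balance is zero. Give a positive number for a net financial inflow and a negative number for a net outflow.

4028.16

Goods balance = 1857.06 - 4580.47 = -2723.41
Services balance = 838.45 - 2515.11 = -1676.66
Trade balance (goods + services) = -2723.41 + (-1676.66) = -4400.07
Net primary income = 429.91
Net secondary income = -58.00
Current account = -4400.07 + 429.91 + (-58.00) = -4028.16
Financial account = -(-4028.16) = 4028.16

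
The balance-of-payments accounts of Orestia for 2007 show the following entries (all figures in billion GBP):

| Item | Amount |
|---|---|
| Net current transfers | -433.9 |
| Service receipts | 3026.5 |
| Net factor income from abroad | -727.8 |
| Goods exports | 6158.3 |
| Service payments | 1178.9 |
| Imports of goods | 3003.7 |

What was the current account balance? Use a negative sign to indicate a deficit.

Goods balance = 6158.3 - 3003.7 = 3154.6
Services balance = 3026.5 - 1178.9 = 1847.6
Trade balance (goods + services) = 3154.6 + 1847.6 = 5002.2
Net primary income = -727.8
Net secondary income = -433.9
Current account = 5002.2 + (-727.8) + (-433.9) = 3840.5

3840.5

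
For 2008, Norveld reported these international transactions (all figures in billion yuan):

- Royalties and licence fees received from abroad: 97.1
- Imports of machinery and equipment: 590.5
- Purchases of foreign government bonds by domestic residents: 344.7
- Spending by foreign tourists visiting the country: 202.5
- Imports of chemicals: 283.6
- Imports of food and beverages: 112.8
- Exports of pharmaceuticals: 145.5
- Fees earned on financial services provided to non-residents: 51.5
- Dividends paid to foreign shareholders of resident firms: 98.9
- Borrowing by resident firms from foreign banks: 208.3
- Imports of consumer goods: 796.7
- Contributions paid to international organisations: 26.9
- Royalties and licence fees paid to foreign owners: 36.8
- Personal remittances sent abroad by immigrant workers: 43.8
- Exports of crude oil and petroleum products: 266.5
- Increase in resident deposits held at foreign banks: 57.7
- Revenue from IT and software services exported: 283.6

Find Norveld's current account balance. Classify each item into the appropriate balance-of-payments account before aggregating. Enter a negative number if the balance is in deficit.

Goods: 145.5 - 112.8 - 796.7 - 283.6 + 266.5 - 590.5 = -1371.6
Services: 97.1 + 202.5 + 283.6 - 36.8 + 51.5 = 597.9
Primary income: -98.9
Secondary income: -26.9 - 43.8 = -70.7
Current account = (-1371.6) + 597.9 + (-98.9) + (-70.7) = -943.3
(Excluded from the current account — financial account: purchases of foreign government bonds by domestic residents 344.7, borrowing by resident firms from foreign banks 208.3, increase in resident deposits held at foreign banks 57.7.)

-943.3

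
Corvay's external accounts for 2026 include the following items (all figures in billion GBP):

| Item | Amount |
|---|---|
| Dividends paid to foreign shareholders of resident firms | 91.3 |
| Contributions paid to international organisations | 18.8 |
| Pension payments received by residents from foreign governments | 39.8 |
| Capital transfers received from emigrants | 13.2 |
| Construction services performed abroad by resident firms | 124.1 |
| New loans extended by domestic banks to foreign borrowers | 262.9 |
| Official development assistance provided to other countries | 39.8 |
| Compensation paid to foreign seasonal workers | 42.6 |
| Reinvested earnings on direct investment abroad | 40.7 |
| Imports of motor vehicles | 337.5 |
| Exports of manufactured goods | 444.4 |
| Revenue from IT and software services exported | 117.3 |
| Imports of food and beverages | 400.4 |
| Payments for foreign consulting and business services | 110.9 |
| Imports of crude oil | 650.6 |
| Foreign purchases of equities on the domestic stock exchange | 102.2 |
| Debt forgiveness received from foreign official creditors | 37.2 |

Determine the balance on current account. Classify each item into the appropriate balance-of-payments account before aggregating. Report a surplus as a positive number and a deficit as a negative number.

-925.6

Goods: -650.6 - 400.4 - 337.5 + 444.4 = -944.1
Services: -110.9 + 124.1 + 117.3 = 130.5
Primary income: -91.3 + 40.7 - 42.6 = -93.2
Secondary income: -18.8 + 39.8 - 39.8 = -18.8
Current account = (-944.1) + 130.5 + (-93.2) + (-18.8) = -925.6
(Excluded from the current account — capital account: capital transfers received from emigrants 13.2, debt forgiveness received from foreign official creditors 37.2; financial account: new loans extended by domestic banks to foreign borrowers 262.9, foreign purchases of equities on the domestic stock exchange 102.2.)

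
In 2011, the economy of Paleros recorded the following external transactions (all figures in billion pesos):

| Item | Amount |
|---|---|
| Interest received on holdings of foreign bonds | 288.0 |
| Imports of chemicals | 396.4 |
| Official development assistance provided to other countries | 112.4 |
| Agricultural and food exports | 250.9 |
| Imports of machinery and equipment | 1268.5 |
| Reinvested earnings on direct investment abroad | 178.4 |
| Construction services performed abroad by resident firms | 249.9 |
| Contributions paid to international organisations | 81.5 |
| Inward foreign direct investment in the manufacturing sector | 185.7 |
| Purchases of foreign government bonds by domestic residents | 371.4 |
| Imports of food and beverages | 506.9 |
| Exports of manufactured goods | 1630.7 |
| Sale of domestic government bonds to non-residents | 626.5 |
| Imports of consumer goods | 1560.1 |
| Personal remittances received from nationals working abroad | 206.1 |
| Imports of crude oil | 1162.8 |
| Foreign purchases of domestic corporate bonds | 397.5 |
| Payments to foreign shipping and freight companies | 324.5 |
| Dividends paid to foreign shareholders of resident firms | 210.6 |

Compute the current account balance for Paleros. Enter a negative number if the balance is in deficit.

Goods: -1268.5 + 250.9 - 506.9 + 1630.7 - 1162.8 - 1560.1 - 396.4 = -3013.1
Services: -324.5 + 249.9 = -74.6
Primary income: 178.4 + 288.0 - 210.6 = 255.8
Secondary income: -81.5 - 112.4 + 206.1 = 12.2
Current account = (-3013.1) + (-74.6) + 255.8 + 12.2 = -2819.7
(Excluded from the current account — financial account: inward foreign direct investment in the manufacturing sector 185.7, purchases of foreign government bonds by domestic residents 371.4, sale of domestic government bonds to non-residents 626.5, foreign purchases of domestic corporate bonds 397.5.)

-2819.7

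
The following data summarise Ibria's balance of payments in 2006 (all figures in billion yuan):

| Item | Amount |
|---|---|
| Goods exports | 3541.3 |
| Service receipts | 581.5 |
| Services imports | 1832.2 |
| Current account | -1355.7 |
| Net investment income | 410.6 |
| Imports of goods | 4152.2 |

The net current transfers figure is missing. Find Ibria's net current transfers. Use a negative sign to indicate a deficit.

95.3

Current account = goods balance + services balance + net primary income + net secondary income
Sum of the known components = -1451.0
Net current transfers = CA - (known components) = -1355.7 - (-1451.0) = 95.3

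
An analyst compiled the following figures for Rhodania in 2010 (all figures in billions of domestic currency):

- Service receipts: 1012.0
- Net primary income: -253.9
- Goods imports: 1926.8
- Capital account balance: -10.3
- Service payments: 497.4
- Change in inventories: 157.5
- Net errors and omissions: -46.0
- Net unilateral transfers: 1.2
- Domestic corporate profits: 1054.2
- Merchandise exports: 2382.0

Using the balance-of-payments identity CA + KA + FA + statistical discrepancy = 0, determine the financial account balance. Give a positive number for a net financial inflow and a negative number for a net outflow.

-660.8

Goods balance = 2382.0 - 1926.8 = 455.2
Services balance = 1012.0 - 497.4 = 514.6
Trade balance (goods + services) = 455.2 + 514.6 = 969.8
Net primary income = -253.9
Net secondary income = 1.2
Current account = 969.8 + (-253.9) + 1.2 = 717.1
Financial account = -(717.1 + (-10.3) + (-46.0)) = -660.8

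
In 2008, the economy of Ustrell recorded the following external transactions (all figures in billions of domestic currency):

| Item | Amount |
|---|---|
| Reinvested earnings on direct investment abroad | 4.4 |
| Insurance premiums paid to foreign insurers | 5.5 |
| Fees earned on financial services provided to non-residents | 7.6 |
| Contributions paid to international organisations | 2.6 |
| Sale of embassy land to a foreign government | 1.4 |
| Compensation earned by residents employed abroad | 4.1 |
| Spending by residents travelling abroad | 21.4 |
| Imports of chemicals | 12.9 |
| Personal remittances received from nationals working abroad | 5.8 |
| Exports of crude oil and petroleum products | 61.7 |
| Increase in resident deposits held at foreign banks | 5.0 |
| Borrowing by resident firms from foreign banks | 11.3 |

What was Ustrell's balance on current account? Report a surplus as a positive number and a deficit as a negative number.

Goods: -12.9 + 61.7 = 48.8
Services: -5.5 + 7.6 - 21.4 = -19.3
Primary income: 4.4 + 4.1 = 8.5
Secondary income: -2.6 + 5.8 = 3.2
Current account = 48.8 + (-19.3) + 8.5 + 3.2 = 41.2
(Excluded from the current account — capital account: sale of embassy land to a foreign government 1.4; financial account: increase in resident deposits held at foreign banks 5.0, borrowing by resident firms from foreign banks 11.3.)

41.2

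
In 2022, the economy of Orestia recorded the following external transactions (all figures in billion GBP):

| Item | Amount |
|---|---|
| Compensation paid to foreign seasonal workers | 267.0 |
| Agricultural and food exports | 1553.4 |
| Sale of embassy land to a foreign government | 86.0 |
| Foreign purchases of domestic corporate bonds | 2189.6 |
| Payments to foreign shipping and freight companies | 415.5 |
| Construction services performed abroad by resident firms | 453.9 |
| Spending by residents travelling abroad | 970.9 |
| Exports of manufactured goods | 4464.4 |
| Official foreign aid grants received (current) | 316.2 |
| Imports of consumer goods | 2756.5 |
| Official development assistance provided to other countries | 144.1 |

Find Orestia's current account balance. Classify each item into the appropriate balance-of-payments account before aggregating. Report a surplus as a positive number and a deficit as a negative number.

2233.9

Goods: 1553.4 + 4464.4 - 2756.5 = 3261.3
Services: 453.9 - 970.9 - 415.5 = -932.5
Primary income: -267.0
Secondary income: -144.1 + 316.2 = 172.1
Current account = 3261.3 + (-932.5) + (-267.0) + 172.1 = 2233.9
(Excluded from the current account — capital account: sale of embassy land to a foreign government 86.0; financial account: foreign purchases of domestic corporate bonds 2189.6.)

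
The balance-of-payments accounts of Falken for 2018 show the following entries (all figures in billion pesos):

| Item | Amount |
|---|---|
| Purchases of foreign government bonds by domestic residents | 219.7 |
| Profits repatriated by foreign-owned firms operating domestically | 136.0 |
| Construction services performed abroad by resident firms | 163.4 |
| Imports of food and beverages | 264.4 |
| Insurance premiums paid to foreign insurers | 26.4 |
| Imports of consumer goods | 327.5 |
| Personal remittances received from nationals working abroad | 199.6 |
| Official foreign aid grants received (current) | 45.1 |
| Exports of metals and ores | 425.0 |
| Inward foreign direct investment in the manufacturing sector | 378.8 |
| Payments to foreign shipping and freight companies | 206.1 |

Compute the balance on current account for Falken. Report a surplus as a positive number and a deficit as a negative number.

Goods: -327.5 + 425.0 - 264.4 = -166.9
Services: 163.4 - 26.4 - 206.1 = -69.1
Primary income: -136.0
Secondary income: 45.1 + 199.6 = 244.7
Current account = (-166.9) + (-69.1) + (-136.0) + 244.7 = -127.3
(Excluded from the current account — financial account: purchases of foreign government bonds by domestic residents 219.7, inward foreign direct investment in the manufacturing sector 378.8.)

-127.3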